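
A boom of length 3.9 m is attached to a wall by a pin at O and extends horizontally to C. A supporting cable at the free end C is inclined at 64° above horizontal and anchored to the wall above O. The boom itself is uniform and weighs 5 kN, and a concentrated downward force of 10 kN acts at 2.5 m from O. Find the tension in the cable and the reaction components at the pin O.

ΣM about O: T·sin64°·3.9 − 5·1.95 − 10·2.5 = 0 → T = 34.75/(3.9·0.898794) = 9.91357 ≈ 9.914 kN.
ΣF_x = 0: O_x − T·cos64° = 0 → O_x = 9.91357 × 0.438371 = 4.346 kN.
ΣF_y = 0: O_y + T·sin64° − 5 − 10 = 0 → O_y = 15 − 9.91357 × 0.898794 = 6.090 kN.

T = 9.914 kN, O_x = 4.346 kN, O_y = 6.090 kN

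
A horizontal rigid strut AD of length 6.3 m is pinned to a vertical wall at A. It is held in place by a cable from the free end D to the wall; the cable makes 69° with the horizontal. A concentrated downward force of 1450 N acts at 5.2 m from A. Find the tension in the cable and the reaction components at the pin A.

T = 1282 N, A_x = 459.4 N, A_y = 253.2 N

ΣM about A: T·sin69°·6.3 − 1450·5.2 = 0 → T = 7540/(6.3·0.93358) = 1281.97 ≈ 1282 N.
ΣF_x = 0: A_x − T·cos69° = 0 → A_x = 1281.97 × 0.358368 = 459.4 N.
ΣF_y = 0: A_y + T·sin69° − 1450 = 0 → A_y = 1450 − 1281.97 × 0.93358 = 253.2 N.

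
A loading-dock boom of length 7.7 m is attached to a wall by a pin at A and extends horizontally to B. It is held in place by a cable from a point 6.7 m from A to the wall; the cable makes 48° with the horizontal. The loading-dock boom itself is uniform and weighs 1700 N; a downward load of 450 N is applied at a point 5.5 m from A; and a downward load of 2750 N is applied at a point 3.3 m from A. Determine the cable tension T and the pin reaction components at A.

T = 3634 N, A_x = 2432 N, A_y = 2199 N

ΣM about A: T·sin48°·6.7 − 1700·3.85 − 450·5.5 − 2750·3.3 = 0 → T = 18095/(6.7·0.743145) = 3634.21 ≈ 3634 N.
ΣF_x = 0: A_x − T·cos48° = 0 → A_x = 3634.21 × 0.669131 = 2432 N.
ΣF_y = 0: A_y + T·sin48° − 1700 − 450 − 2750 = 0 → A_y = 4900 − 3634.21 × 0.743145 = 2199 N.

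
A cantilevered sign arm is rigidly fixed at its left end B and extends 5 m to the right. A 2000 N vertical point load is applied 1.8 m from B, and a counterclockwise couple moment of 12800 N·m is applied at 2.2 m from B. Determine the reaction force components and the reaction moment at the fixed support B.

ΣF_x = 0: B_x = 0.
ΣF_y = 0: B_y − 2000 = 0 → B_y = 2000 N.
ΣM about B: M_B − 2000·1.8 + 12800 = 0 → M_B = -9200 N·m.

B_x = 0, B_y = 2000 N, M_B = -9200 N·m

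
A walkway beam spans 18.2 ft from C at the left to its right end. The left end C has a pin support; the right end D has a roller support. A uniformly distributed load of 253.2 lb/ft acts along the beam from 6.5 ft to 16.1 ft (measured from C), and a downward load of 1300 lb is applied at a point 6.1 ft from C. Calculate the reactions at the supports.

Resultant of the distributed load: 253.2 × 9.6 = 2430.72 lb at 11.3 ft from C.
ΣM about C: D_y·18.2 − (253.2·9.6)·11.3 − 1300·6.1 = 0 → D_y = 35397.136/18.2 = 1944.9 ≈ 1945 lb.
ΣF_y = 0: C_y + 1944.9 − 253.2·9.6 − 1300 = 0 → C_y = 1786 lb.
ΣF_x = 0: no horizontal applied forces, so C_x = 0.

C_x = 0, C_y = 1786 lb, D_y = 1945 lb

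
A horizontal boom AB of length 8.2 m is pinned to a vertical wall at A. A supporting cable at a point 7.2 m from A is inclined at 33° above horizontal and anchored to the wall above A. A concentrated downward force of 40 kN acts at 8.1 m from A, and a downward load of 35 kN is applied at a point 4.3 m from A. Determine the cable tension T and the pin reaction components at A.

ΣM about A: T·sin33°·7.2 − 40·8.1 − 35·4.3 = 0 → T = 474.5/(7.2·0.544639) = 121.003 ≈ 121.0 kN.
ΣF_x = 0: A_x − T·cos33° = 0 → A_x = 121.003 × 0.838671 = 101.5 kN.
ΣF_y = 0: A_y + T·sin33° − 40 − 35 = 0 → A_y = 75 − 121.003 × 0.544639 = 9.097 kN.

T = 121.0 kN, A_x = 101.5 kN, A_y = 9.097 kN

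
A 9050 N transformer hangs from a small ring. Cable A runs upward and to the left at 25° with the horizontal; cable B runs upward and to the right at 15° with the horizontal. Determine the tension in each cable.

T_A = 13600 N, T_B = 12760 N

ΣF_x = 0: −T_A·cos25° + T_B·cos15° = 0 → T_B = 0.938279·T_A.
ΣF_y = 0: T_A·sin25° + T_B·sin15° = 9050.
Substitute: T_A·(0.422618 + 0.938279·0.258819) = 9050 → T_A = 13599.6 ≈ 13600 N.
Then T_B = 0.938279 × 13599.6 = 12760 N.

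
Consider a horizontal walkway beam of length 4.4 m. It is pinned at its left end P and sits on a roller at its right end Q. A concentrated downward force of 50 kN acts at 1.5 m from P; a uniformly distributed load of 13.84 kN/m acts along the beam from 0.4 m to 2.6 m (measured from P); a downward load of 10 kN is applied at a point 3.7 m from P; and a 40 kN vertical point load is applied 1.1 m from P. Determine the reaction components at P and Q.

P_x = 0, P_y = 84.61 kN, Q_y = 45.83 kN

Resultant of the distributed load: 13.84 × 2.2 = 30.448 kN at 1.5 m from P.
Taking moments about P: Q_y·4.4 − 50·1.5 − (13.84·2.2)·1.5 − 10·3.7 − 40·1.1 = 0 → Q_y = 201.672/4.4 = 45.8345 ≈ 45.83 kN.
ΣF_y = 0: P_y + 45.8345 − 50 − 13.84·2.2 − 10 − 40 = 0 → P_y = 84.61 kN.
ΣF_x = 0: no horizontal applied forces, so P_x = 0.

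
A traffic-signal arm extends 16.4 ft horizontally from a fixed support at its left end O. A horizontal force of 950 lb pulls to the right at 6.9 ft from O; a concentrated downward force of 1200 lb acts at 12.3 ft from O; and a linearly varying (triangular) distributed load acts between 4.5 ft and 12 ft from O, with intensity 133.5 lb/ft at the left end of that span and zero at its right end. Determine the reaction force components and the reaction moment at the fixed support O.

Resultant of the triangular load: ½ × 133.5 × 7.5 = 500.625 lb, acting at 7 ft from O (one-third of the span from the peak).
ΣF_x = 0: O_x + 950 = 0 → O_x = -950.0 lb.
ΣF_y = 0: O_y − 1200 − ½·133.5·7.5 = 0 → O_y = 1701 lb.
ΣM about O: M_O − 1200·12.3 − (½·133.5·7.5)·7 = 0 → M_O = 18260 lb·ft.

O_x = -950.0 lb, O_y = 1701 lb, M_O = 18260 lb·ft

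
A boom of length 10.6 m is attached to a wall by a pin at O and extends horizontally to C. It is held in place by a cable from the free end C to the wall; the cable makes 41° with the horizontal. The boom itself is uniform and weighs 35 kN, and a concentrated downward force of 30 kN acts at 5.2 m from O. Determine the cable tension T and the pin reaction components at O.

ΣM about O: T·sin41°·10.6 − 35·5.3 − 30·5.2 = 0 → T = 341.5/(10.6·0.656059) = 49.1068 ≈ 49.11 kN.
ΣF_x = 0: O_x − T·cos41° = 0 → O_x = 49.1068 × 0.75471 = 37.06 kN.
ΣF_y = 0: O_y + T·sin41° − 35 − 30 = 0 → O_y = 65 − 49.1068 × 0.656059 = 32.78 kN.

T = 49.11 kN, O_x = 37.06 kN, O_y = 32.78 kN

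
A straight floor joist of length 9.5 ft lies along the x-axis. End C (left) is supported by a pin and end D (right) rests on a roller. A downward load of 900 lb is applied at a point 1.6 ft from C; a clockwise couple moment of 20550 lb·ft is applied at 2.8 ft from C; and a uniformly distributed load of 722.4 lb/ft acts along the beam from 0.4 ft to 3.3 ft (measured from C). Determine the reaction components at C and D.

C_x = 0, C_y = 272.3 lb, D_y = 2723 lb

Resultant of the distributed load: 722.4 × 2.9 = 2094.96 lb at 1.85 ft from C.
ΣM about C: D_y·9.5 − 900·1.6 − 20550 − (722.4·2.9)·1.85 = 0 → D_y = 25865.676/9.5 = 2722.7 ≈ 2723 lb.
ΣF_y = 0: C_y + 2722.7 − 900 − 722.4·2.9 = 0 → C_y = 272.3 lb.
ΣF_x = 0: no horizontal applied forces, so C_x = 0.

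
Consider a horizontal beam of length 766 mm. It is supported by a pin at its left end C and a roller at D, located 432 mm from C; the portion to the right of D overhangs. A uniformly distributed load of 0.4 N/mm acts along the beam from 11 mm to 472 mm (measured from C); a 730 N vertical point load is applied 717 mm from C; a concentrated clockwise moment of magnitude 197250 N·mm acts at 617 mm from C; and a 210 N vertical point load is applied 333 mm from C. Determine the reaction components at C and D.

Resultant of the distributed load: 0.4 × 461 = 184.4 N at 241.5 mm from C.
Moments about C: D_y·432 − (0.4·461)·241.5 − 730·717 − 197250 − 210·333 = 0 → D_y = 835122.6/432 = 1933.15 ≈ 1933 N.
ΣF_y = 0: C_y + 1933.15 − 0.4·461 − 730 − 210 = 0 → C_y = -808.8 N.
ΣF_x = 0: no horizontal applied forces, so C_x = 0.

C_x = 0, C_y = -808.8 N, D_y = 1933 N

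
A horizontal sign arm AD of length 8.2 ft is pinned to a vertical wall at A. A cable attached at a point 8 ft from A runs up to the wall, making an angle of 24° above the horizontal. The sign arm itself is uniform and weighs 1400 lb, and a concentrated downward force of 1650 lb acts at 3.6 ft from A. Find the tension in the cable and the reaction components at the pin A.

T = 3590 lb, A_x = 3279 lb, A_y = 1590 lb

ΣM about A: T·sin24°·8 − 1400·4.1 − 1650·3.6 = 0 → T = 11680/(8·0.406737) = 3589.54 ≈ 3590 lb.
ΣF_x = 0: A_x − T·cos24° = 0 → A_x = 3589.54 × 0.913545 = 3279 lb.
ΣF_y = 0: A_y + T·sin24° − 1400 − 1650 = 0 → A_y = 3050 − 3589.54 × 0.406737 = 1590 lb.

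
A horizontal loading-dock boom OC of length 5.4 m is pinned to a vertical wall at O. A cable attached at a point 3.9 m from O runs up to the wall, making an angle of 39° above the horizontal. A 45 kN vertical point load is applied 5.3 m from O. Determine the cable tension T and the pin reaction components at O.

T = 97.17 kN, O_x = 75.52 kN, O_y = -16.15 kN

ΣM about O: T·sin39°·3.9 − 45·5.3 = 0 → T = 238.5/(3.9·0.62932) = 97.1745 ≈ 97.17 kN.
ΣF_x = 0: O_x − T·cos39° = 0 → O_x = 97.1745 × 0.777146 = 75.52 kN.
ΣF_y = 0: O_y + T·sin39° − 45 = 0 → O_y = 45 − 97.1745 × 0.62932 = -16.15 kN.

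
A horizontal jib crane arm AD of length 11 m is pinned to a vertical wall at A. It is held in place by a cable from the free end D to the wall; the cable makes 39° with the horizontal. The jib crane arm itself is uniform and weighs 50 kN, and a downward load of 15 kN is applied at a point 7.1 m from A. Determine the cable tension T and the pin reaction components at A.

T = 55.11 kN, A_x = 42.83 kN, A_y = 30.32 kN

ΣM about A: T·sin39°·11 − 50·5.5 − 15·7.1 = 0 → T = 381.5/(11·0.62932) = 55.11 kN.
ΣF_x = 0: A_x − T·cos39° = 0 → A_x = 55.11 × 0.777146 = 42.83 kN.
ΣF_y = 0: A_y + T·sin39° − 50 − 15 = 0 → A_y = 65 − 55.11 × 0.62932 = 30.32 kN.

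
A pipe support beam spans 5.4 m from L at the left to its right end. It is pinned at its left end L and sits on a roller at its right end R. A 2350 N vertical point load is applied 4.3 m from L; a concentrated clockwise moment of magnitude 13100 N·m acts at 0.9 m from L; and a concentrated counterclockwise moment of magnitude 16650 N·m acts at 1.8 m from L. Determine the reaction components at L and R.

Taking moments about L: R_y·5.4 − 2350·4.3 − 13100 + 16650 = 0 → R_y = 6555/5.4 = 1213.89 ≈ 1214 N.
ΣF_y = 0: L_y + 1213.89 − 2350 = 0 → L_y = 1136 N.
ΣF_x = 0: no horizontal applied forces, so L_x = 0.

L_x = 0, L_y = 1136 N, R_y = 1214 N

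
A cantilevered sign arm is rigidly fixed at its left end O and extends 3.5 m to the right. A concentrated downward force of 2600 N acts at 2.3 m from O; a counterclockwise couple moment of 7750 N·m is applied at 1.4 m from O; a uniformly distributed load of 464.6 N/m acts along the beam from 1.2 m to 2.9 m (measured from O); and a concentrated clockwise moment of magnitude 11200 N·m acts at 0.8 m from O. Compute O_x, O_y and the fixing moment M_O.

Resultant of the distributed load: 464.6 × 1.7 = 789.82 N at 2.05 m from O.
ΣF_x = 0: O_x = 0.
ΣF_y = 0: O_y − 2600 − 464.6·1.7 = 0 → O_y = 3390 N.
ΣM about O: M_O − 2600·2.3 + 7750 − (464.6·1.7)·2.05 − 11200 = 0 → M_O = 11050 N·m.

O_x = 0, O_y = 3390 N, M_O = 11050 N·m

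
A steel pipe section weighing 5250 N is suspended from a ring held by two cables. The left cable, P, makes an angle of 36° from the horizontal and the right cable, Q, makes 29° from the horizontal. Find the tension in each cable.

ΣF_x = 0: −T_P·cos36° + T_Q·cos29° = 0 → T_Q = 0.924993·T_P.
ΣF_y = 0: T_P·sin36° + T_Q·sin29° = 5250.
Substitute: T_P·(0.587785 + 0.924993·0.48481) = 5250 → T_P = 5066.44 ≈ 5066 N.
Then T_Q = 0.924993 × 5066.44 = 4686 N.

T_P = 5066 N, T_Q = 4686 N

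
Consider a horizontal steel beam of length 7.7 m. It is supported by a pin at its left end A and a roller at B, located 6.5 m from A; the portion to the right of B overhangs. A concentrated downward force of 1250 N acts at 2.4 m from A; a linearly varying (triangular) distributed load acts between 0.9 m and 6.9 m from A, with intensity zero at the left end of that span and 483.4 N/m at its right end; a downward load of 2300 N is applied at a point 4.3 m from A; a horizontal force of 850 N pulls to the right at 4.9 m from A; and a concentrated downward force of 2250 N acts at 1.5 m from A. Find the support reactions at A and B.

A_x = -850.0 N, A_y = 3655 N, B_y = 3596 N

Resultant of the triangular load: ½ × 483.4 × 6 = 1450.2 N, acting at 4.9 m from A (one-third of the span from the peak).
ΣM about A: B_y·6.5 − 1250·2.4 − (½·483.4·6)·4.9 − 2300·4.3 − 2250·1.5 = 0 → B_y = 23370.98/6.5 = 3595.54 ≈ 3596 N.
ΣF_y = 0: A_y + 3595.54 − 1250 − ½·483.4·6 − 2300 − 2250 = 0 → A_y = 3655 N.
ΣF_x = 0: A_x + 850 = 0 → A_x = -850.0 N.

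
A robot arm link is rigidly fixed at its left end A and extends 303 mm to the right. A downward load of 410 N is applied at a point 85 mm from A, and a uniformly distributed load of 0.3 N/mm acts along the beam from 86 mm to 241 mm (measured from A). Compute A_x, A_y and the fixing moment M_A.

A_x = 0, A_y = 456.5 N, M_A = 42450 N·mm

Resultant of the distributed load: 0.3 × 155 = 46.5 N at 163.5 mm from A.
ΣF_x = 0: A_x = 0.
ΣF_y = 0: A_y − 410 − 0.3·155 = 0 → A_y = 456.5 N.
ΣM about A: M_A − 410·85 − (0.3·155)·163.5 = 0 → M_A = 42450 N·mm.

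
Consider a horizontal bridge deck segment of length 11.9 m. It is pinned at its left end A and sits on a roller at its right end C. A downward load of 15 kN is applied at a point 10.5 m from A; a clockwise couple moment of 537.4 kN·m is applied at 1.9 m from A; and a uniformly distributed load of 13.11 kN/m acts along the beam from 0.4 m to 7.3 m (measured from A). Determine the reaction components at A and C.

A_x = 0, A_y = 17.80 kN, C_y = 87.66 kN

Resultant of the distributed load: 13.11 × 6.9 = 90.459 kN at 3.85 m from A.
Taking moments about A: C_y·11.9 − 15·10.5 − 537.4 − (13.11·6.9)·3.85 = 0 → C_y = 1043.16715/11.9 = 87.6611 ≈ 87.66 kN.
ΣF_y = 0: A_y + 87.6611 − 15 − 13.11·6.9 = 0 → A_y = 17.80 kN.
ΣF_x = 0: no horizontal applied forces, so A_x = 0.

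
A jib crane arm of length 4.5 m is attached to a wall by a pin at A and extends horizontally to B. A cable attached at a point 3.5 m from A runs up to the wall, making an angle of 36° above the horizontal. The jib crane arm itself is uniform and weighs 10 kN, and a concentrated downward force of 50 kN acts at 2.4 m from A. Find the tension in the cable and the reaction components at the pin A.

T = 69.27 kN, A_x = 56.04 kN, A_y = 19.29 kN

ΣM about A: T·sin36°·3.5 − 10·2.25 − 50·2.4 = 0 → T = 142.5/(3.5·0.587785) = 69.2673 ≈ 69.27 kN.
ΣF_x = 0: A_x − T·cos36° = 0 → A_x = 69.2673 × 0.809017 = 56.04 kN.
ΣF_y = 0: A_y + T·sin36° − 10 − 50 = 0 → A_y = 60 − 69.2673 × 0.587785 = 19.29 kN.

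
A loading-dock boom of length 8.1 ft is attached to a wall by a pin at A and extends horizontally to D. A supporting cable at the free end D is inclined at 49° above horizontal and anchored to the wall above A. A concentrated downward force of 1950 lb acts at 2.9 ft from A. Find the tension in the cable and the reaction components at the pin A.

T = 925.1 lb, A_x = 606.9 lb, A_y = 1252 lb

ΣM about A: T·sin49°·8.1 − 1950·2.9 = 0 → T = 5655/(8.1·0.75471) = 925.055 ≈ 925.1 lb.
ΣF_x = 0: A_x − T·cos49° = 0 → A_x = 925.055 × 0.656059 = 606.9 lb.
ΣF_y = 0: A_y + T·sin49° − 1950 = 0 → A_y = 1950 − 925.055 × 0.75471 = 1252 lb.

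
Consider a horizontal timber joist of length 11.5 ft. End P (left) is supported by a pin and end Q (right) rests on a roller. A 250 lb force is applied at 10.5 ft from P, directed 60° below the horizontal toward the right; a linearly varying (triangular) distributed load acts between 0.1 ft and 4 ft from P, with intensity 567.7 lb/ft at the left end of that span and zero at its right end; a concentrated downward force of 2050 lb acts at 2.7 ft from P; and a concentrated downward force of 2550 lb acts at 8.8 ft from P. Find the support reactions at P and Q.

P_x = -125.0 lb, P_y = 3158 lb, Q_y = 2765 lb

Resultant of the triangular load: ½ × 567.7 × 3.9 = 1107.015 lb, acting at 1.4 ft from P (one-third of the span from the peak).
Taking moments about P: Q_y·11.5 − 250·sin60°·10.5 − (½·567.7·3.9)·1.4 − 2050·2.7 − 2550·8.8 = 0 → Q_y = 31798.1/11.5 = 2765.05 ≈ 2765 lb.
ΣF_y = 0: P_y + 2765.05 − 250·sin60° − ½·567.7·3.9 − 2050 − 2550 = 0 → P_y = 3158 lb.
ΣF_x = 0: P_x + 250·cos60° = 0 → P_x = -125.0 lb.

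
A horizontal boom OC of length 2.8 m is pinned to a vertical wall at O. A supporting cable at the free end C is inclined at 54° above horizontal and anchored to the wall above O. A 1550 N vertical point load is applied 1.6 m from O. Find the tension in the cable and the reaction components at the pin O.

T = 1095 N, O_x = 643.5 N, O_y = 664.3 N

ΣM about O: T·sin54°·2.8 − 1550·1.6 = 0 → T = 2480/(2.8·0.809017) = 1094.8 ≈ 1095 N.
ΣF_x = 0: O_x − T·cos54° = 0 → O_x = 1094.8 × 0.587785 = 643.5 N.
ΣF_y = 0: O_y + T·sin54° − 1550 = 0 → O_y = 1550 − 1094.8 × 0.809017 = 664.3 N.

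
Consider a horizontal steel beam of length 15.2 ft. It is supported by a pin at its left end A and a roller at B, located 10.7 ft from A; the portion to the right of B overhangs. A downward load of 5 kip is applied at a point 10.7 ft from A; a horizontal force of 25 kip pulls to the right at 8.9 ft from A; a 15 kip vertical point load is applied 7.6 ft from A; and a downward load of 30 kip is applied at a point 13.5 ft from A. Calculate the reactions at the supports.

Moments about A: B_y·10.7 − 5·10.7 − 15·7.6 − 30·13.5 = 0 → B_y = 572.5/10.7 = 53.5047 ≈ 53.50 kip.
ΣF_y = 0: A_y + 53.5047 − 5 − 15 − 30 = 0 → A_y = -3.505 kip.
ΣF_x = 0: A_x + 25 = 0 → A_x = -25.00 kip.

A_x = -25.00 kip, A_y = -3.505 kip, B_y = 53.50 kip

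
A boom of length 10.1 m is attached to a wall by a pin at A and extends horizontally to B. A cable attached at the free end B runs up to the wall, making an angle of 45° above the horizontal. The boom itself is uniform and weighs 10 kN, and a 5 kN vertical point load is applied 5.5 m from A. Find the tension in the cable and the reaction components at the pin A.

T = 10.92 kN, A_x = 7.723 kN, A_y = 7.277 kN

ΣM about A: T·sin45°·10.1 − 10·5.05 − 5·5.5 = 0 → T = 78/(10.1·0.707107) = 10.9216 ≈ 10.92 kN.
ΣF_x = 0: A_x − T·cos45° = 0 → A_x = 10.9216 × 0.707107 = 7.723 kN.
ΣF_y = 0: A_y + T·sin45° − 10 − 5 = 0 → A_y = 15 − 10.9216 × 0.707107 = 7.277 kN.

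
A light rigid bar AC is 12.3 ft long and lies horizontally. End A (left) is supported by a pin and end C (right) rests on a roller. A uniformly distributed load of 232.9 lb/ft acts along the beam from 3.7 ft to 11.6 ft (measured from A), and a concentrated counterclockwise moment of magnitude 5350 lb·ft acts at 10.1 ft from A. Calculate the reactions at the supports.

A_x = 0, A_y = 1131 lb, C_y = 709.4 lb

Resultant of the distributed load: 232.9 × 7.9 = 1839.91 lb at 7.65 ft from A.
Taking moments about A: C_y·12.3 − (232.9·7.9)·7.65 + 5350 = 0 → C_y = 8725.3115/12.3 = 709.375 ≈ 709.4 lb.
ΣF_y = 0: A_y + 709.375 − 232.9·7.9 = 0 → A_y = 1131 lb.
ΣF_x = 0: no horizontal applied forces, so A_x = 0.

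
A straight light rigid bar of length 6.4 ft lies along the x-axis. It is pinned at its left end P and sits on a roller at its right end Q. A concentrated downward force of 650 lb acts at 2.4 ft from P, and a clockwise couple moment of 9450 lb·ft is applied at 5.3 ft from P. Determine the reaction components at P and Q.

P_x = 0, P_y = -1070 lb, Q_y = 1720 lb

Moments about P: Q_y·6.4 − 650·2.4 − 9450 = 0 → Q_y = 11010/6.4 = 1720.31 ≈ 1720 lb.
ΣF_y = 0: P_y + 1720.31 − 650 = 0 → P_y = -1070 lb.
ΣF_x = 0: no horizontal applied forces, so P_x = 0.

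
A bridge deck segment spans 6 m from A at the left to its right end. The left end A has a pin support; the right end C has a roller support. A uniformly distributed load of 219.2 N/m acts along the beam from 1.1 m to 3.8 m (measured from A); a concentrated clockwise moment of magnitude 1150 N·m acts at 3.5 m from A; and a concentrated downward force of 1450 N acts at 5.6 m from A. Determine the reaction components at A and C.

A_x = 0, A_y = 255.2 N, C_y = 1787 N

Resultant of the distributed load: 219.2 × 2.7 = 591.84 N at 2.45 m from A.
Taking moments about A: C_y·6 − (219.2·2.7)·2.45 − 1150 − 1450·5.6 = 0 → C_y = 10720.008/6 = 1786.67 ≈ 1787 N.
ΣF_y = 0: A_y + 1786.67 − 219.2·2.7 − 1450 = 0 → A_y = 255.2 N.
ΣF_x = 0: no horizontal applied forces, so A_x = 0.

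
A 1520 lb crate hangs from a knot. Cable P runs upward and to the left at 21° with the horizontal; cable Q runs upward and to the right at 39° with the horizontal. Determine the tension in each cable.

ΣF_x = 0: −T_P·cos21° + T_Q·cos39° = 0 → T_Q = 1.20129·T_P.
ΣF_y = 0: T_P·sin21° + T_Q·sin39° = 1520.
Substitute: T_P·(0.358368 + 1.20129·0.62932) = 1520 → T_P = 1364.01 ≈ 1364 lb.
Then T_Q = 1.20129 × 1364.01 = 1639 lb.

T_P = 1364 lb, T_Q = 1639 lb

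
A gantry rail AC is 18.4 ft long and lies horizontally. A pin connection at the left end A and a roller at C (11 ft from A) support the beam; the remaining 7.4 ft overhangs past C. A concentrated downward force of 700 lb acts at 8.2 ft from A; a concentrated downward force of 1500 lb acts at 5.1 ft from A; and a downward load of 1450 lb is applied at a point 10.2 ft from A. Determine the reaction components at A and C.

Moments about A: C_y·11 − 700·8.2 − 1500·5.1 − 1450·10.2 = 0 → C_y = 28180/11 = 2561.82 ≈ 2562 lb.
ΣF_y = 0: A_y + 2561.82 − 700 − 1500 − 1450 = 0 → A_y = 1088 lb.
ΣF_x = 0: no horizontal applied forces, so A_x = 0.

A_x = 0, A_y = 1088 lb, C_y = 2562 lb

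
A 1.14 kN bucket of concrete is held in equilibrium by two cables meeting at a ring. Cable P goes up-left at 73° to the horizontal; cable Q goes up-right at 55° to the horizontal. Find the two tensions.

ΣF_x = 0: −T_P·cos73° + T_Q·cos55° = 0 → T_Q = 0.509735·T_P.
ΣF_y = 0: T_P·sin73° + T_Q·sin55° = 1.14.
Substitute: T_P·(0.956305 + 0.509735·0.819152) = 1.14 → T_P = 0.829782 ≈ 0.8298 kN.
Then T_Q = 0.509735 × 0.829782 = 0.4230 kN.

T_P = 0.8298 kN, T_Q = 0.4230 kN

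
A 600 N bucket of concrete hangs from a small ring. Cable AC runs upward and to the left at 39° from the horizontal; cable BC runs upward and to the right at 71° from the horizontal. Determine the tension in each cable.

ΣF_x = 0: −T_AC·cos39° + T_BC·cos71° = 0 → T_BC = 2.38705·T_AC.
ΣF_y = 0: T_AC·sin39° + T_BC·sin71° = 600.
Substitute: T_AC·(0.62932 + 2.38705·0.945519) = 600 → T_AC = 207.877 ≈ 207.9 N.
Then T_BC = 2.38705 × 207.877 = 496.2 N.

T_AC = 207.9 N, T_BC = 496.2 N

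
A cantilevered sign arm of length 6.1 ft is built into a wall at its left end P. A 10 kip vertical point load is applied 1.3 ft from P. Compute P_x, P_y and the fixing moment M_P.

ΣF_x = 0: P_x = 0.
ΣF_y = 0: P_y − 10 = 0 → P_y = 10.00 kip.
ΣM about P: M_P − 10·1.3 = 0 → M_P = 13.00 kip·ft.

P_x = 0, P_y = 10.00 kip, M_P = 13.00 kip·ft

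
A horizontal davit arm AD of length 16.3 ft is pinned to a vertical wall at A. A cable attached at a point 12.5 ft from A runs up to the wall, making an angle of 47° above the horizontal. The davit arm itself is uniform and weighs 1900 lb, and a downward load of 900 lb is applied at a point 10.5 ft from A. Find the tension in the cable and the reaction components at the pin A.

T = 2728 lb, A_x = 1860 lb, A_y = 805.2 lb

ΣM about A: T·sin47°·12.5 − 1900·8.15 − 900·10.5 = 0 → T = 24935/(12.5·0.731354) = 2727.54 ≈ 2728 lb.
ΣF_x = 0: A_x − T·cos47° = 0 → A_x = 2727.54 × 0.681998 = 1860 lb.
ΣF_y = 0: A_y + T·sin47° − 1900 − 900 = 0 → A_y = 2800 − 2727.54 × 0.731354 = 805.2 lb.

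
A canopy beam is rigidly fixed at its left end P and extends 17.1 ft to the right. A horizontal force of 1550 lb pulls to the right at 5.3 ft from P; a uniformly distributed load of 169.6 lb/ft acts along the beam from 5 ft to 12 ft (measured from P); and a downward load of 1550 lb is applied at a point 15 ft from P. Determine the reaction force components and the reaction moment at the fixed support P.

Resultant of the distributed load: 169.6 × 7 = 1187.2 lb at 8.5 ft from P.
ΣF_x = 0: P_x + 1550 = 0 → P_x = -1550 lb.
ΣF_y = 0: P_y − 169.6·7 − 1550 = 0 → P_y = 2737 lb.
ΣM about P: M_P − (169.6·7)·8.5 − 1550·15 = 0 → M_P = 33340 lb·ft.

P_x = -1550 lb, P_y = 2737 lb, M_P = 33340 lb·ft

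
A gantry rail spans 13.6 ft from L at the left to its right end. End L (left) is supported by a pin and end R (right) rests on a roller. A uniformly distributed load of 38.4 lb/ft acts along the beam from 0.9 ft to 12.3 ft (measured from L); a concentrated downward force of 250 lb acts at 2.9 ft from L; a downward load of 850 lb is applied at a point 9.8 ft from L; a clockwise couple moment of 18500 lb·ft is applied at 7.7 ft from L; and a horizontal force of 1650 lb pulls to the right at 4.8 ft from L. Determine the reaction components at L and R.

L_x = -1650 lb, L_y = -700.8 lb, R_y = 2239 lb

Resultant of the distributed load: 38.4 × 11.4 = 437.76 lb at 6.6 ft from L.
Taking moments about L: R_y·13.6 − (38.4·11.4)·6.6 − 250·2.9 − 850·9.8 − 18500 = 0 → R_y = 30444.216/13.6 = 2238.55 ≈ 2239 lb.
ΣF_y = 0: L_y + 2238.55 − 38.4·11.4 − 250 − 850 = 0 → L_y = -700.8 lb.
ΣF_x = 0: L_x + 1650 = 0 → L_x = -1650 lb.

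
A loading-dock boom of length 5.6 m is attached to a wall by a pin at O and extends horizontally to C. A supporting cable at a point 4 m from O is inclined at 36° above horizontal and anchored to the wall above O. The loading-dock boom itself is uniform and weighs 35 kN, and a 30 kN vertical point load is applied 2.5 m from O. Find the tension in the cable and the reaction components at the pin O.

T = 73.58 kN, O_x = 59.53 kN, O_y = 21.75 kN

ΣM about O: T·sin36°·4 − 35·2.8 − 30·2.5 = 0 → T = 173/(4·0.587785) = 73.5813 ≈ 73.58 kN.
ΣF_x = 0: O_x − T·cos36° = 0 → O_x = 73.5813 × 0.809017 = 59.53 kN.
ΣF_y = 0: O_y + T·sin36° − 35 − 30 = 0 → O_y = 65 − 73.5813 × 0.587785 = 21.75 kN.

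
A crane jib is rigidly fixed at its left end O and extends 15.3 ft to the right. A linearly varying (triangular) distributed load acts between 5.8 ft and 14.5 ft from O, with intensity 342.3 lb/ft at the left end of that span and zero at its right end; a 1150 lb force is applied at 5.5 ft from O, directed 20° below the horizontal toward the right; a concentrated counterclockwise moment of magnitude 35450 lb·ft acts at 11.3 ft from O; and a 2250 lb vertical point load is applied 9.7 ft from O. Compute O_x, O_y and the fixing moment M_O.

O_x = -1081 lb, O_y = 4132 lb, M_O = 1493 lb·ft

Resultant of the triangular load: ½ × 342.3 × 8.7 = 1489.005 lb, acting at 8.7 ft from O (one-third of the span from the peak).
ΣF_x = 0: O_x + 1150·cos20° = 0 → O_x = -1081 lb.
ΣF_y = 0: O_y − ½·342.3·8.7 − 1150·sin20° − 2250 = 0 → O_y = 4132 lb.
ΣM about O: M_O − (½·342.3·8.7)·8.7 − 1150·sin20°·5.5 + 35450 − 2250·9.7 = 0 → M_O = 1493 lb·ft.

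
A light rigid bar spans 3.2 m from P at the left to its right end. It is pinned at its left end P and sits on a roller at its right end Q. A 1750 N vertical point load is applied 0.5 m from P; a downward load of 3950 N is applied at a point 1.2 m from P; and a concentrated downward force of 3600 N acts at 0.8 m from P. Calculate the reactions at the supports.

Moments about P: Q_y·3.2 − 1750·0.5 − 3950·1.2 − 3600·0.8 = 0 → Q_y = 8495/3.2 = 2654.69 ≈ 2655 N.
ΣF_y = 0: P_y + 2654.69 − 1750 − 3950 − 3600 = 0 → P_y = 6645 N.
ΣF_x = 0: no horizontal applied forces, so P_x = 0.

P_x = 0, P_y = 6645 N, Q_y = 2655 N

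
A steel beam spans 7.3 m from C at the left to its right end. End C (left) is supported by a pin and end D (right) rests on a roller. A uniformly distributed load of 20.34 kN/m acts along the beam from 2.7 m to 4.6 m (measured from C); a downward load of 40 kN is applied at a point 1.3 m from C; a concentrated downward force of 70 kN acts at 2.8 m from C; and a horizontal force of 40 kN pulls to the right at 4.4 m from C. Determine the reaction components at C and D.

C_x = -40.00 kN, C_y = 95.35 kN, D_y = 53.30 kN

Resultant of the distributed load: 20.34 × 1.9 = 38.646 kN at 3.65 m from C.
Moments about C: D_y·7.3 − (20.34·1.9)·3.65 − 40·1.3 − 70·2.8 = 0 → D_y = 389.0579/7.3 = 53.2956 ≈ 53.30 kN.
ΣF_y = 0: C_y + 53.2956 − 20.34·1.9 − 40 − 70 = 0 → C_y = 95.35 kN.
ΣF_x = 0: C_x + 40 = 0 → C_x = -40.00 kN.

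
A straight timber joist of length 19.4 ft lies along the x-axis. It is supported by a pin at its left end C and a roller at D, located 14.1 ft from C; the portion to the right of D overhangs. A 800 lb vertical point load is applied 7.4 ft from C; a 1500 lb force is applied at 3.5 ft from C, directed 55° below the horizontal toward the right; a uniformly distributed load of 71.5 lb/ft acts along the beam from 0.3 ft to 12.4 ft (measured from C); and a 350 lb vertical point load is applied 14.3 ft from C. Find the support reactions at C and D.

C_x = -860.4 lb, C_y = 1774 lb, D_y = 1469 lb

Resultant of the distributed load: 71.5 × 12.1 = 865.15 lb at 6.35 ft from C.
Moments about C: D_y·14.1 − 800·7.4 − 1500·sin55°·3.5 − (71.5·12.1)·6.35 − 350·14.3 = 0 → D_y = 20719.3/14.1 = 1469.45 ≈ 1469 lb.
ΣF_y = 0: C_y + 1469.45 − 800 − 1500·sin55° − 71.5·12.1 − 350 = 0 → C_y = 1774 lb.
ΣF_x = 0: C_x + 1500·cos55° = 0 → C_x = -860.4 lb.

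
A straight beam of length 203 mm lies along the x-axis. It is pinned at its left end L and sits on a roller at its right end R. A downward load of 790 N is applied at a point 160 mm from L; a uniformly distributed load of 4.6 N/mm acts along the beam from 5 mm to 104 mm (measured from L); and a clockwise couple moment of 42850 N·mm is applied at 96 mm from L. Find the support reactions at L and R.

L_x = 0, L_y = 289.4 N, R_y = 956.0 N

Resultant of the distributed load: 4.6 × 99 = 455.4 N at 54.5 mm from L.
Moments about L: R_y·203 − 790·160 − (4.6·99)·54.5 − 42850 = 0 → R_y = 194069.3/203 = 956.006 ≈ 956.0 N.
ΣF_y = 0: L_y + 956.006 − 790 − 4.6·99 = 0 → L_y = 289.4 N.
ΣF_x = 0: no horizontal applied forces, so L_x = 0.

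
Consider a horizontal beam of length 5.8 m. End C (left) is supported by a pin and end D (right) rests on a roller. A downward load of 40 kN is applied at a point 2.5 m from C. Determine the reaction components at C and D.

ΣM about C: D_y·5.8 − 40·2.5 = 0 → D_y = 100/5.8 = 17.2414 ≈ 17.24 kN.
ΣF_y = 0: C_y + 17.2414 − 40 = 0 → C_y = 22.76 kN.
ΣF_x = 0: no horizontal applied forces, so C_x = 0.

C_x = 0, C_y = 22.76 kN, D_y = 17.24 kN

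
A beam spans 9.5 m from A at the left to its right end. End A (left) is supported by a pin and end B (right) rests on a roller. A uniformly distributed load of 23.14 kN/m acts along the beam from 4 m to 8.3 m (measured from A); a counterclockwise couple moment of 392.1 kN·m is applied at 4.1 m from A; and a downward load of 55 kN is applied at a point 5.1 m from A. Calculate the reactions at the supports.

Resultant of the distributed load: 23.14 × 4.3 = 99.502 kN at 6.15 m from A.
Moments about A: B_y·9.5 − (23.14·4.3)·6.15 + 392.1 − 55·5.1 = 0 → B_y = 500.3373/9.5 = 52.6671 ≈ 52.67 kN.
ΣF_y = 0: A_y + 52.6671 − 23.14·4.3 − 55 = 0 → A_y = 101.8 kN.
ΣF_x = 0: no horizontal applied forces, so A_x = 0.

A_x = 0, A_y = 101.8 kN, B_y = 52.67 kN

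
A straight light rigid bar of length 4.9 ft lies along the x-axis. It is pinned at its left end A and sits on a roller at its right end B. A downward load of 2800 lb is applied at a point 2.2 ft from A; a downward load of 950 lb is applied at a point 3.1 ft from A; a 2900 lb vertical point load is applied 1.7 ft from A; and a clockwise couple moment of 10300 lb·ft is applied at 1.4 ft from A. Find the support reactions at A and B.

A_x = 0, A_y = 1684 lb, B_y = 4966 lb

Moments about A: B_y·4.9 − 2800·2.2 − 950·3.1 − 2900·1.7 − 10300 = 0 → B_y = 24335/4.9 = 4966.33 ≈ 4966 lb.
ΣF_y = 0: A_y + 4966.33 − 2800 − 950 − 2900 = 0 → A_y = 1684 lb.
ΣF_x = 0: no horizontal applied forces, so A_x = 0.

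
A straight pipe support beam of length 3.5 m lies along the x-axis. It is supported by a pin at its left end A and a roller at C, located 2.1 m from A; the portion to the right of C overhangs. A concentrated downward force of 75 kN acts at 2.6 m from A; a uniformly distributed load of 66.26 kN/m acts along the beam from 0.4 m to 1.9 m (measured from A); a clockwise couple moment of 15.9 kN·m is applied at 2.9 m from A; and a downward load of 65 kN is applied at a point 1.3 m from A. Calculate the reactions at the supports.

A_x = 0, A_y = 44.30 kN, C_y = 195.1 kN

Resultant of the distributed load: 66.26 × 1.5 = 99.39 kN at 1.15 m from A.
ΣM about A: C_y·2.1 − 75·2.6 − (66.26·1.5)·1.15 − 15.9 − 65·1.3 = 0 → C_y = 409.6985/2.1 = 195.095 ≈ 195.1 kN.
ΣF_y = 0: A_y + 195.095 − 75 − 66.26·1.5 − 65 = 0 → A_y = 44.30 kN.
ΣF_x = 0: no horizontal applied forces, so A_x = 0.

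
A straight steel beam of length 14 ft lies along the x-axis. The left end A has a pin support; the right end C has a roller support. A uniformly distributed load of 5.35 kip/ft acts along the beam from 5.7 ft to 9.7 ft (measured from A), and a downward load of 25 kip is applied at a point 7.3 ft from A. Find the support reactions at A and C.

A_x = 0, A_y = 21.59 kip, C_y = 24.81 kip

Resultant of the distributed load: 5.35 × 4 = 21.4 kip at 7.7 ft from A.
Moments about A: C_y·14 − (5.35·4)·7.7 − 25·7.3 = 0 → C_y = 347.28/14 = 24.8057 ≈ 24.81 kip.
ΣF_y = 0: A_y + 24.8057 − 5.35·4 − 25 = 0 → A_y = 21.59 kip.
ΣF_x = 0: no horizontal applied forces, so A_x = 0.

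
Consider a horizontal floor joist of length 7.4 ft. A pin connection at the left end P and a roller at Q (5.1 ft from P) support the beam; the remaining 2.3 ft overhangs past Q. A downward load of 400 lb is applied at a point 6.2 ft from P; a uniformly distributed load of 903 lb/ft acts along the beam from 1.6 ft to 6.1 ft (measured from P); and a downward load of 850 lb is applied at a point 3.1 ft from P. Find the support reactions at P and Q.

Resultant of the distributed load: 903 × 4.5 = 4063.5 lb at 3.85 ft from P.
Taking moments about P: Q_y·5.1 − 400·6.2 − (903·4.5)·3.85 − 850·3.1 = 0 → Q_y = 20759.475/5.1 = 4070.49 ≈ 4070 lb.
ΣF_y = 0: P_y + 4070.49 − 400 − 903·4.5 − 850 = 0 → P_y = 1243 lb.
ΣF_x = 0: no horizontal applied forces, so P_x = 0.

P_x = 0, P_y = 1243 lb, Q_y = 4070 lb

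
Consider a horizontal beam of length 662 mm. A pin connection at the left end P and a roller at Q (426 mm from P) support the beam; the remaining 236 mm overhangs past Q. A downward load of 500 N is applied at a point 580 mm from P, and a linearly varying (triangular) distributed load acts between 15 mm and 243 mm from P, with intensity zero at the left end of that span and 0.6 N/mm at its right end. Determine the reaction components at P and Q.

Resultant of the triangular load: ½ × 0.6 × 228 = 68.4 N, acting at 167 mm from P (one-third of the span from the peak).
ΣM about P: Q_y·426 − 500·580 − (½·0.6·228)·167 = 0 → Q_y = 301422.8/426 = 707.565 ≈ 707.6 N.
ΣF_y = 0: P_y + 707.565 − 500 − ½·0.6·228 = 0 → P_y = -139.2 N.
ΣF_x = 0: no horizontal applied forces, so P_x = 0.

P_x = 0, P_y = -139.2 N, Q_y = 707.6 N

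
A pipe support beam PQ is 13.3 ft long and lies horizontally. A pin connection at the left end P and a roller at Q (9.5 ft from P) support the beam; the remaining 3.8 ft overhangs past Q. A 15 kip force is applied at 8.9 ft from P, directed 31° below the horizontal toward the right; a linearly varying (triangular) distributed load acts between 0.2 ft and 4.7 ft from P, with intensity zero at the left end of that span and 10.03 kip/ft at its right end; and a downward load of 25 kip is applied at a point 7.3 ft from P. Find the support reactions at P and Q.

Resultant of the triangular load: ½ × 10.03 × 4.5 = 22.5675 kip, acting at 3.2 ft from P (one-third of the span from the peak).
Moments about P: Q_y·9.5 − 15·sin31°·8.9 − (½·10.03·4.5)·3.2 − 25·7.3 = 0 → Q_y = 323.474/9.5 = 34.0499 ≈ 34.05 kip.
ΣF_y = 0: P_y + 34.0499 − 15·sin31° − ½·10.03·4.5 − 25 = 0 → P_y = 21.24 kip.
ΣF_x = 0: P_x + 15·cos31° = 0 → P_x = -12.86 kip.

P_x = -12.86 kip, P_y = 21.24 kip, Q_y = 34.05 kip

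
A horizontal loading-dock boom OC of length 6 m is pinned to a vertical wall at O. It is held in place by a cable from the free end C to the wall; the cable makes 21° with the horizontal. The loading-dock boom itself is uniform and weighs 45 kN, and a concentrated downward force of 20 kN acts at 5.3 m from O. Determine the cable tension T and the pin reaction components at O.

T = 112.1 kN, O_x = 104.6 kN, O_y = 24.83 kN

ΣM about O: T·sin21°·6 − 45·3 − 20·5.3 = 0 → T = 241/(6·0.358368) = 112.082 ≈ 112.1 kN.
ΣF_x = 0: O_x − T·cos21° = 0 → O_x = 112.082 × 0.93358 = 104.6 kN.
ΣF_y = 0: O_y + T·sin21° − 45 − 20 = 0 → O_y = 65 − 112.082 × 0.358368 = 24.83 kN.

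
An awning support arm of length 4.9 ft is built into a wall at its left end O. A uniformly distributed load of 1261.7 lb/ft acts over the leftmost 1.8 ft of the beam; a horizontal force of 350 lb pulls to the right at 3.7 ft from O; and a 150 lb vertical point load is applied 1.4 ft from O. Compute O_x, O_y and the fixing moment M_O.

O_x = -350.0 lb, O_y = 2421 lb, M_O = 2254 lb·ft

Resultant of the distributed load: 1261.7 × 1.8 = 2271.06 lb at 0.9 ft from O.
ΣF_x = 0: O_x + 350 = 0 → O_x = -350.0 lb.
ΣF_y = 0: O_y − 1261.7·1.8 − 150 = 0 → O_y = 2421 lb.
ΣM about O: M_O − (1261.7·1.8)·0.9 − 150·1.4 = 0 → M_O = 2254 lb·ft.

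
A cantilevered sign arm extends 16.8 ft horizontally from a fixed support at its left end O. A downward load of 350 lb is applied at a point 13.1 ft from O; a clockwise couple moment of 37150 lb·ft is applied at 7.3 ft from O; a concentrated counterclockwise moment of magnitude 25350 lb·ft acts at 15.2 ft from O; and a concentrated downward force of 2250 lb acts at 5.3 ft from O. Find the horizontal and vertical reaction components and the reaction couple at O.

ΣF_x = 0: O_x = 0.
ΣF_y = 0: O_y − 350 − 2250 = 0 → O_y = 2600 lb.
ΣM about O: M_O − 350·13.1 − 37150 + 25350 − 2250·5.3 = 0 → M_O = 28310 lb·ft.

O_x = 0, O_y = 2600 lb, M_O = 28310 lb·ft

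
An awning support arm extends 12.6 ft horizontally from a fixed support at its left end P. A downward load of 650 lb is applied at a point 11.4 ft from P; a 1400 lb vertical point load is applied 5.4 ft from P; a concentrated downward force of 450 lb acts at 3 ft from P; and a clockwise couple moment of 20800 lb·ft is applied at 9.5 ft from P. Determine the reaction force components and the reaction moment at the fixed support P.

P_x = 0, P_y = 2500 lb, M_P = 37120 lb·ft

ΣF_x = 0: P_x = 0.
ΣF_y = 0: P_y − 650 − 1400 − 450 = 0 → P_y = 2500 lb.
ΣM about P: M_P − 650·11.4 − 1400·5.4 − 450·3 − 20800 = 0 → M_P = 37120 lb·ft.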